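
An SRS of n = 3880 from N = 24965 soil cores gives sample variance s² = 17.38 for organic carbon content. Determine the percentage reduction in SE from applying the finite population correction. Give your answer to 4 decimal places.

f = n/N = 3880/24965 = 0.15541758.
SE_no-fpc = √(s²/n) = 0.066928181; SE_fpc = √((1−f)s²/n) = 0.061507778.
Ratio = √(1−f) = 0.91901165. Reduction = 100·(1 − 0.91901165) = 8.0988%.

8.0988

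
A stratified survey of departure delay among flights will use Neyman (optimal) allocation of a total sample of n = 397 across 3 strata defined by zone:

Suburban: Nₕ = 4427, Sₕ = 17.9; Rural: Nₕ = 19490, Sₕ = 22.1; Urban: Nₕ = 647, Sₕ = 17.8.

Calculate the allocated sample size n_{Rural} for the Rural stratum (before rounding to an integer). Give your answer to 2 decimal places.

Neyman allocation: nₕ = n·NₕSₕ / Σⱼ NⱼSⱼ.
Σ NⱼSⱼ = 4427·17.9 + 19490·22.1 + 647·17.8 = 521488.9.
n_{Rural} = 397·19490·22.1 / 521488.9 = 327.91.

327.91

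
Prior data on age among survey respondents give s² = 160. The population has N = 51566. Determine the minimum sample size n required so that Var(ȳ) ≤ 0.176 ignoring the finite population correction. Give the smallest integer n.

910

Without fpc, n₀ = s²/D = 160/0.176 = 909.0909.
Rounding up, n = 910.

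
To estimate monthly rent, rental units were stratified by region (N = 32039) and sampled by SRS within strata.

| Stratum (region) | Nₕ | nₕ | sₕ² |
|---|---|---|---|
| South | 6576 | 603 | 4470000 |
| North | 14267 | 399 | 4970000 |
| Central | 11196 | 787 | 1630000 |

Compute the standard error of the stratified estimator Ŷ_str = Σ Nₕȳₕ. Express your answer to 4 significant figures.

Var(Ŷ_str) = Σₕ Nₕ²(1 − fₕ)sₕ²/nₕ.
South: 6576²·(1 − 603/6576)·4470000/603 = 2.9116859 × 10^11.
North: 14267²·(1 − 399/14267)·4970000/399 = 2.4645066 × 10^12.
Central: 11196²·(1 − 787/11196)·1630000/787 = 2.4137082 × 10^11.
Sum = 2.997046 × 10^12.
SE = √(2.997046 × 10^12) = 1.731 × 10^6.

1.731 × 10^6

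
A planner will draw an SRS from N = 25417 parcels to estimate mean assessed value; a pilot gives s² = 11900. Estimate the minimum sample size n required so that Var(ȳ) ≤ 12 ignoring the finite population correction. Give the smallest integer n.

992

Without fpc, n₀ = s²/D = 11900/12 = 991.6667.
Rounding up, n = 992.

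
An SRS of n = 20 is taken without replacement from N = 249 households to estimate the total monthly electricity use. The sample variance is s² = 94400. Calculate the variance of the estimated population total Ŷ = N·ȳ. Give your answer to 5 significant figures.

2.6914 × 10^8

Var(Ŷ) = N²·Var(ȳ) = N²·(1 − n/N)·s²/n.
f = 20/249 = 0.08032129; Var(ȳ) = 0.91967871·94400/20 = 4340.8835.
Var(Ŷ) = 249² · 4340.8835 = 2.6913912 × 10^8.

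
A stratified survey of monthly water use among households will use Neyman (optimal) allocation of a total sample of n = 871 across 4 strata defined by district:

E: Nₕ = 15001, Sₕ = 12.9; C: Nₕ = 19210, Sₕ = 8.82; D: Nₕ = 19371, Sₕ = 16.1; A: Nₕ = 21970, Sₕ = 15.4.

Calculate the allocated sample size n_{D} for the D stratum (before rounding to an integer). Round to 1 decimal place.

268.1

Neyman allocation: nₕ = n·NₕSₕ / Σⱼ NⱼSⱼ.
Σ NⱼSⱼ = 15001·12.9 + 19210·8.82 + 19371·16.1 + 21970·15.4 = 1.0131562 × 10^6.
n_{D} = 871·19371·16.1 / (1.0131562 × 10^6) = 268.1.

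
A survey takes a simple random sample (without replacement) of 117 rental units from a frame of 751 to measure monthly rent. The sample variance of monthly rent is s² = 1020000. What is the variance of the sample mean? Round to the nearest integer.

Under SRS without replacement, Var(ȳ) = (1 − f)·s²/n with f = n/N = 117/751 = 0.15579228.
Var(ȳ) = (1 − 0.15579228)·1020000/117 = 0.84420772·8717.9487 = 7359.7596.

7360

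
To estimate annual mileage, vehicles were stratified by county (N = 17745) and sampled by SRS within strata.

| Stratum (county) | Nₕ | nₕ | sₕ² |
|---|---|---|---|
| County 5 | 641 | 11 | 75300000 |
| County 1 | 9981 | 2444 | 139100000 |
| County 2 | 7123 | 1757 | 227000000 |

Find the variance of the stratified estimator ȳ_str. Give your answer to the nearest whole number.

Var(ȳ_str) = Σₕ Wₕ²(1 − fₕ)sₕ²/nₕ with Wₕ = Nₕ/N, N = 17745.
County 5: Wₕ = 0.03612285; term = 0.03612285²·(1 − 0.01716069)·75300000/11 = 8779.0771.
County 1: Wₕ = 0.56246830; term = 0.56246830²·(1 − 0.24486524)·139100000/2444 = 13597.106.
County 2: Wₕ = 0.40140885; term = 0.40140885²·(1 − 0.24666573)·227000000/1757 = 15682.515.
Sum = 38058.698.

38059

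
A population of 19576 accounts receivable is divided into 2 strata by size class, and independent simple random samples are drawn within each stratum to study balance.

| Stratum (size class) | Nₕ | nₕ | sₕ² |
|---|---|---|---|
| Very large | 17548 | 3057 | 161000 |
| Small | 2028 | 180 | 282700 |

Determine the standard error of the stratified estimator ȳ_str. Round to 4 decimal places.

7.0927

Var(ȳ_str) = Σₕ Wₕ²(1 − fₕ)sₕ²/nₕ with Wₕ = Nₕ/N, N = 19576.
Very large: Wₕ = 0.89640376; term = 0.89640376²·(1 − 0.17420789)·161000/3057 = 34.946888.
Small: Wₕ = 0.10359624; term = 0.10359624²·(1 − 0.08875740)·282700/180 = 15.359437.
Sum = 50.306325.
SE = √(50.306325) = 7.0927.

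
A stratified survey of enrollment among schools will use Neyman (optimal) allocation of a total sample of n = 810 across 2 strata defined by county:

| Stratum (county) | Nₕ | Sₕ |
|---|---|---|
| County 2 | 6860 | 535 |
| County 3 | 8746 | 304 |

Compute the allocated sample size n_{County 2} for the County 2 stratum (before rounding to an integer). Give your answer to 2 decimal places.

Neyman allocation: nₕ = n·NₕSₕ / Σⱼ NⱼSⱼ.
Σ NⱼSⱼ = 6860·535 + 8746·304 = 6.328884 × 10^6.
n_{County 2} = 810·6860·535 / (6.328884 × 10^6) = 469.72.

469.72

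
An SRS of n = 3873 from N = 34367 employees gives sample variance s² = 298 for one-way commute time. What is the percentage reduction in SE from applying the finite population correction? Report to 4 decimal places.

5.8031

f = n/N = 3873/34367 = 0.11269532.
SE_no-fpc = √(s²/n) = 0.2773859; SE_fpc = √((1−f)s²/n) = 0.26128879.
Ratio = √(1−f) = 0.94196851. Reduction = 100·(1 − 0.94196851) = 5.8031%.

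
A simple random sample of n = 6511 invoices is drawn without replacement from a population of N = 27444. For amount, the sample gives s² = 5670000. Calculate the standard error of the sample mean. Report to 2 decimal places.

25.77

Under SRS without replacement, Var(ȳ) = (1 − f)·s²/n with f = n/N = 6511/27444 = 0.23724676.
Var(ȳ) = (1 − 0.23724676)·5670000/6511 = 0.76275324·870.83397 = 664.23144.
SE(ȳ) = √(664.23144) = 25.77.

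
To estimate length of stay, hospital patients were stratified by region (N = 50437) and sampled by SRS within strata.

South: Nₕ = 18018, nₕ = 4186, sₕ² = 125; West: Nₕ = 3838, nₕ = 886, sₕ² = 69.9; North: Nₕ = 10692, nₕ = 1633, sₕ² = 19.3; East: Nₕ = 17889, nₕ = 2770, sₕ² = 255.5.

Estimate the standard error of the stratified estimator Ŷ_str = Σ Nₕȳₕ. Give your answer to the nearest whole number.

5868

Var(Ŷ_str) = Σₕ Nₕ²(1 − fₕ)sₕ²/nₕ.
South: 18018²·(1 − 4186/18018)·125/4186 = 7.4422174 × 10^6.
West: 3838²·(1 − 886/3838)·69.9/886 = 893850.27.
North: 10692²·(1 − 1633/10692)·19.3/1633 = 1.1447492 × 10^6.
East: 17889²·(1 − 2770/17889)·255.5/2770 = 2.4947111 × 10^7.
Sum = 3.4427928 × 10^7.
SE = √(3.4427928 × 10^7) = 5868.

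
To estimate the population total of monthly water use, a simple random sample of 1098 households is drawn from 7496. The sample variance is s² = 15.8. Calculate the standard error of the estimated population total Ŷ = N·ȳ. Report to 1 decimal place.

830.7

Var(Ŷ) = N²·Var(ȳ) = N²·(1 − n/N)·s²/n.
f = 1098/7496 = 0.14647812; Var(ȳ) = 0.85352188·15.8/1098 = 0.012282009.
Var(Ŷ) = 7496² · 0.012282009 = 690126.28.
SE(Ŷ) = √(690126.28) = 830.7.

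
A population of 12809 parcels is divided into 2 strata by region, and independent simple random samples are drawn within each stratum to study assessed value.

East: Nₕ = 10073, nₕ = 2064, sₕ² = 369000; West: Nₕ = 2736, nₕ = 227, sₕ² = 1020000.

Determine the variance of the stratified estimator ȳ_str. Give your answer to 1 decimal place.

275.9

Var(ȳ_str) = Σₕ Wₕ²(1 − fₕ)sₕ²/nₕ with Wₕ = Nₕ/N, N = 12809.
East: Wₕ = 0.78640019; term = 0.78640019²·(1 − 0.20490420)·369000/2064 = 87.906978.
West: Wₕ = 0.21359981; term = 0.21359981²·(1 − 0.08296784)·1020000/227 = 188.0012.
Sum = 275.90818.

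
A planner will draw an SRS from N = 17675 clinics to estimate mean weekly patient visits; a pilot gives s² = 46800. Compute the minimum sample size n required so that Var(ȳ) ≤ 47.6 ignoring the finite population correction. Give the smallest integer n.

984

Without fpc, n₀ = s²/D = 46800/47.6 = 983.1933.
Rounding up, n = 984.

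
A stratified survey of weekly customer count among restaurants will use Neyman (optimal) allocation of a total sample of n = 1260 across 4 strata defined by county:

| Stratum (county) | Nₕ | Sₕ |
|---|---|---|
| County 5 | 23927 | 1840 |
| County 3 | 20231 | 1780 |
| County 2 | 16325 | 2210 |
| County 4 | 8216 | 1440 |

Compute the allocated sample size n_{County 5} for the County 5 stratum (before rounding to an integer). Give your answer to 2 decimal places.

Neyman allocation: nₕ = n·NₕSₕ / Σⱼ NⱼSⱼ.
Σ NⱼSⱼ = 23927·1840 + 20231·1780 + 16325·2210 + 8216·1440 = 1.2794615 × 10^8.
n_{County 5} = 1260·23927·1840 / (1.2794615 × 10^8) = 433.56.

433.56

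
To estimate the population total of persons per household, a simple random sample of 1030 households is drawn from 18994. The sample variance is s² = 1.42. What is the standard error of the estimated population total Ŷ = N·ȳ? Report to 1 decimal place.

685.9

Var(Ŷ) = N²·Var(ȳ) = N²·(1 − n/N)·s²/n.
f = 1030/18994 = 0.05422765; Var(ȳ) = 0.94577235·1.42/1030 = 0.0013038803.
Var(Ŷ) = 18994² · 0.0013038803 = 470403.55.
SE(Ŷ) = √(470403.55) = 685.9.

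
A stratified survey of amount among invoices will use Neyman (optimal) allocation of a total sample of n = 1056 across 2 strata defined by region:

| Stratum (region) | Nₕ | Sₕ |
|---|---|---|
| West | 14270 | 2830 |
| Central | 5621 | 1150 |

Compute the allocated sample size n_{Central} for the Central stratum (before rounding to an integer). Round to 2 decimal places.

Neyman allocation: nₕ = n·NₕSₕ / Σⱼ NⱼSⱼ.
Σ NⱼSⱼ = 14270·2830 + 5621·1150 = 4.684825 × 10^7.
n_{Central} = 1056·5621·1150 / (4.684825 × 10^7) = 145.71.

145.71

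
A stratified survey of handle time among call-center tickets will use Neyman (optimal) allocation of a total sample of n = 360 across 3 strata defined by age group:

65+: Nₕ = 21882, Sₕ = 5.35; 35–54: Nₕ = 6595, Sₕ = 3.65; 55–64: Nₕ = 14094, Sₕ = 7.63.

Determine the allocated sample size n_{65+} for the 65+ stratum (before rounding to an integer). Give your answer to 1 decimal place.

169.5

Neyman allocation: nₕ = n·NₕSₕ / Σⱼ NⱼSⱼ.
Σ NⱼSⱼ = 21882·5.35 + 6595·3.65 + 14094·7.63 = 248677.67.
n_{65+} = 360·21882·5.35 / 248677.67 = 169.5.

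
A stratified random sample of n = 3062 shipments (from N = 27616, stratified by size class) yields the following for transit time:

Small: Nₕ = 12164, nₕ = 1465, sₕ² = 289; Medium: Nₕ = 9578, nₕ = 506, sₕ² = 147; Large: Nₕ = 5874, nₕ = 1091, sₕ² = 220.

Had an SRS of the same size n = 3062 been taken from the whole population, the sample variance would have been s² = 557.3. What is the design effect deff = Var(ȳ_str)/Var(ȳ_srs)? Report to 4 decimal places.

Var(ȳ_str) = Σ Wₕ²(1−fₕ)sₕ²/nₕ with Wₕ = Nₕ/27616:
  Small: (12164/27616)²·(1−1465/12164)·289/1465 = 0.033663423
  Medium: (9578/27616)²·(1−506/9578)·147/506 = 0.03309963
  Large: (5874/27616)²·(1−1091/5874)·220/1091 = 0.0074286638
  → Var(ȳ_str) = 0.074191717.
Var(ȳ_srs) = (1 − 3062/27616)·557.3/3062 = 0.1618249.
deff = 0.074191717 / 0.1618249 = 0.4585.

0.4585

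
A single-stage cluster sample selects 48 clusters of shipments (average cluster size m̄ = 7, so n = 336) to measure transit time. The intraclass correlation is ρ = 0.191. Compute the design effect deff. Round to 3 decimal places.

2.146

deff = 1 + (7 − 1)·0.191 = 1 + 1.146 = 2.146.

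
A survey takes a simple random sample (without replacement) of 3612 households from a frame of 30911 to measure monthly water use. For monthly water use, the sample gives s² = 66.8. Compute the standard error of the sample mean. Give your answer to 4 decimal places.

Under SRS without replacement, Var(ȳ) = (1 − f)·s²/n with f = n/N = 3612/30911 = 0.11685161.
Var(ȳ) = (1 − 0.11685161)·66.8/3612 = 0.88314839·0.018493909 = 0.016332866.
SE(ȳ) = √(0.016332866) = 0.1278.

0.1278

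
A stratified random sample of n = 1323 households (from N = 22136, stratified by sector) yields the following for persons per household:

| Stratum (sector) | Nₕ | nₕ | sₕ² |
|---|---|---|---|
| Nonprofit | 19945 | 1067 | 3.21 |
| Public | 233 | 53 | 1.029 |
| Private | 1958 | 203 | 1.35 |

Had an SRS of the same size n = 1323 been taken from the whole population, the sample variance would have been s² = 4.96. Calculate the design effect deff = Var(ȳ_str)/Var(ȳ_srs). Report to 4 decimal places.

0.6695

Var(ȳ_str) = Σ Wₕ²(1−fₕ)sₕ²/nₕ with Wₕ = Nₕ/22136:
  Nonprofit: (19945/22136)²·(1−1067/19945)·3.21/1067 = 0.0023117046
  Public: (233/22136)²·(1−53/233)·1.029/53 = 1.6617651 × 10^-6
  Private: (1958/22136)²·(1−203/1958)·1.35/203 = 4.6636854 × 10^-5
  → Var(ȳ_str) = 0.0023600032.
Var(ȳ_srs) = (1 − 1323/22136)·4.96/1323 = 0.0035249858.
deff = 0.0023600032 / 0.0035249858 = 0.6695.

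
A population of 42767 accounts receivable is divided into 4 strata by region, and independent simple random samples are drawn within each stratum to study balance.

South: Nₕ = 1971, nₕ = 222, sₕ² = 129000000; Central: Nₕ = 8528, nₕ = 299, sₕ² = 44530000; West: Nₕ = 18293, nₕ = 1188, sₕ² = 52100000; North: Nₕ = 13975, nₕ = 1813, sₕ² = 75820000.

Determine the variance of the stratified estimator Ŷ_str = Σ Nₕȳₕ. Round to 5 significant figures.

Var(Ŷ_str) = Σₕ Nₕ²(1 − fₕ)sₕ²/nₕ.
South: 1971²·(1 − 222/1971)·129000000/222 = 2.0031486 × 10^12.
Central: 8528²·(1 − 299/8528)·44530000/299 = 1.0451431 × 10^13.
West: 18293²·(1 − 1188/18293)·52100000/1188 = 1.3722375 × 10^13.
North: 13975²·(1 − 1813/13975)·75820000/1813 = 7.1079243 × 10^12.
Sum = 3.3284879 × 10^13.

3.3285 × 10^13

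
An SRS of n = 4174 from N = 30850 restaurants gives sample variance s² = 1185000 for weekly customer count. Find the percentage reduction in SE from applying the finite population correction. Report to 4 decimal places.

7.0107

f = n/N = 4174/30850 = 0.13529984.
SE_no-fpc = √(s²/n) = 16.849342; SE_fpc = √((1−f)s²/n) = 15.668078.
Ratio = √(1−f) = 0.92989255. Reduction = 100·(1 − 0.92989255) = 7.0107%.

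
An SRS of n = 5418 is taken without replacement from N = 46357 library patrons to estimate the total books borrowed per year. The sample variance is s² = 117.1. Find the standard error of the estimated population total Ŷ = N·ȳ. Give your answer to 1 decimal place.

6404.5

Var(Ŷ) = N²·Var(ȳ) = N²·(1 − n/N)·s²/n.
f = 5418/46357 = 0.11687555; Var(ȳ) = 0.88312445·117.1/5418 = 0.019087094.
Var(Ŷ) = 46357² · 0.019087094 = 4.101762 × 10^7.
SE(Ŷ) = √(4.101762 × 10^7) = 6404.5.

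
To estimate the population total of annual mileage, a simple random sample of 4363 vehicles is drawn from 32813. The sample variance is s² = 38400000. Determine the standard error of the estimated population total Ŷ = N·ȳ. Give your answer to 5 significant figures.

2.8664 × 10^6

Var(Ŷ) = N²·Var(ȳ) = N²·(1 − n/N)·s²/n.
f = 4363/32813 = 0.13296559; Var(ȳ) = 0.86703441·38400000/4363 = 7631.0156.
Var(Ŷ) = 32813² · 7631.0156 = 8.2162608 × 10^12.
SE(Ŷ) = √(8.2162608 × 10^12) = 2.8664 × 10^6.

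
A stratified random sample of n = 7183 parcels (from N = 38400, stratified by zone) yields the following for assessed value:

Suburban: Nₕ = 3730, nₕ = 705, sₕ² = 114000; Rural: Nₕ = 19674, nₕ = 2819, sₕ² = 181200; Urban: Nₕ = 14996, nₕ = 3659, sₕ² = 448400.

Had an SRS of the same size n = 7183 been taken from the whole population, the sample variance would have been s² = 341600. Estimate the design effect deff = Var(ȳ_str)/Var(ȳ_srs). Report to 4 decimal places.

Var(ȳ_str) = Σ Wₕ²(1−fₕ)sₕ²/nₕ with Wₕ = Nₕ/38400:
  Suburban: (3730/38400)²·(1−705/3730)·114000/705 = 1.2373356
  Rural: (19674/38400)²·(1−2819/19674)·181200/2819 = 14.455133
  Urban: (14996/38400)²·(1−3659/14996)·448400/3659 = 14.129094
  → Var(ȳ_str) = 29.821563.
Var(ȳ_srs) = (1 − 7183/38400)·341600/7183 = 38.660898.
deff = 29.821563 / 38.660898 = 0.7714.

0.7714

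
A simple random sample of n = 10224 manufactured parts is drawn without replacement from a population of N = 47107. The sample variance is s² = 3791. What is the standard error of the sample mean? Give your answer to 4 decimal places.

Under SRS without replacement, Var(ȳ) = (1 − f)·s²/n with f = n/N = 10224/47107 = 0.21703781.
Var(ȳ) = (1 − 0.21703781)·3791/10224 = 0.78296219·0.37079421 = 0.29031785.
SE(ȳ) = √(0.29031785) = 0.5388.

0.5388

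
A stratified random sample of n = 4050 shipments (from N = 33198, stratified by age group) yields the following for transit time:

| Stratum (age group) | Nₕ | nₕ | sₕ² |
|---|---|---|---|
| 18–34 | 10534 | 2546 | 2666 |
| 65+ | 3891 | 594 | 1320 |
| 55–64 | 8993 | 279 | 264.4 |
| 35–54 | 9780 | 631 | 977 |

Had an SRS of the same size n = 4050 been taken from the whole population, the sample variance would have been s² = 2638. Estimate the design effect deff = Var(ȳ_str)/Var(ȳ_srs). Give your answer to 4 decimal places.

Var(ȳ_str) = Σ Wₕ²(1−fₕ)sₕ²/nₕ with Wₕ = Nₕ/33198:
  18–34: (10534/33198)²·(1−2546/10534)·2666/2546 = 0.079948308
  65+: (3891/33198)²·(1−594/3891)·1320/594 = 0.025866867
  55–64: (8993/33198)²·(1−279/8993)·264.4/279 = 0.067383809
  35–54: (9780/33198)²·(1−631/9780)·977/631 = 0.12570537
  → Var(ȳ_str) = 0.29890435.
Var(ȳ_srs) = (1 − 4050/33198)·2638/4050 = 0.57189541.
deff = 0.29890435 / 0.57189541 = 0.5227.

0.5227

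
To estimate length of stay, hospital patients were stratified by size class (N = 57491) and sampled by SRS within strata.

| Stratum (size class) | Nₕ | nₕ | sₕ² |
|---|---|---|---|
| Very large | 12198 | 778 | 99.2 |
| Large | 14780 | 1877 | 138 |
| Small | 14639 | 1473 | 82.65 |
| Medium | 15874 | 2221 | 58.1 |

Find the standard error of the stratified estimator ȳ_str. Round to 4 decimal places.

Var(ȳ_str) = Σₕ Wₕ²(1 − fₕ)sₕ²/nₕ with Wₕ = Nₕ/N, N = 57491.
Very large: Wₕ = 0.21217234; term = 0.21217234²·(1 − 0.06378095)·99.2/778 = 0.0053738691.
Large: Wₕ = 0.25708372; term = 0.25708372²·(1 − 0.12699594)·138/1877 = 0.0042420933.
Small: Wₕ = 0.25463116; term = 0.25463116²·(1 − 0.10062163)·82.65/1473 = 0.0032719424.
Medium: Wₕ = 0.27611278; term = 0.27611278²·(1 − 0.13991433)·58.1/2221 = 0.0017153088.
Sum = 0.014603214.
SE = √(0.014603214) = 0.1208.

0.1208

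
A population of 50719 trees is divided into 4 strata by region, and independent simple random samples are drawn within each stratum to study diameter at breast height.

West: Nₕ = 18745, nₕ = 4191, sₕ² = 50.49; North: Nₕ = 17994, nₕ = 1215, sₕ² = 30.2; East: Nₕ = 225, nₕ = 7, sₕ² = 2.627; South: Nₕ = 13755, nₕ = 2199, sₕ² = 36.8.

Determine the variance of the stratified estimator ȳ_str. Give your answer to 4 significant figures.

Var(ȳ_str) = Σₕ Wₕ²(1 − fₕ)sₕ²/nₕ with Wₕ = Nₕ/N, N = 50719.
West: Wₕ = 0.36958536; term = 0.36958536²·(1 − 0.22357962)·50.49/4191 = 0.0012776567.
North: Wₕ = 0.35477829; term = 0.35477829²·(1 − 0.06752251)·30.2/1215 = 0.0029173134.
East: Wₕ = 0.00443621; term = 0.00443621²·(1 − 0.03111111)·2.627/7 = 7.1558245 × 10^-6.
South: Wₕ = 0.27120014; term = 0.27120014²·(1 − 0.15986914)·36.8/2199 = 0.0010340686.
Sum = 0.0052361945.

0.005236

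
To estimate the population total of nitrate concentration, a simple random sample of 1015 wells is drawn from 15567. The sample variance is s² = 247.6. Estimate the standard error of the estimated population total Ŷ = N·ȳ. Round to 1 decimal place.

Var(Ŷ) = N²·Var(ȳ) = N²·(1 − n/N)·s²/n.
f = 1015/15567 = 0.06520203; Var(ȳ) = 0.93479797·247.6/1015 = 0.22803545.
Var(Ŷ) = 15567² · 0.22803545 = 5.526017 × 10^7.
SE(Ŷ) = √(5.526017 × 10^7) = 7433.7.

7433.7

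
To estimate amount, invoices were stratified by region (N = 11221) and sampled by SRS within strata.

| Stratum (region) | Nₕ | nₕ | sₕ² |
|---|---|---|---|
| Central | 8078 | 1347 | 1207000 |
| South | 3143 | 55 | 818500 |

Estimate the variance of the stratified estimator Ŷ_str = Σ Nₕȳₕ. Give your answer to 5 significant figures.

Var(Ŷ_str) = Σₕ Nₕ²(1 − fₕ)sₕ²/nₕ.
Central: 8078²·(1 − 1347/8078)·1207000/1347 = 4.8721776 × 10^10.
South: 3143²·(1 − 55/3143)·818500/55 = 1.4443674 × 10^11.
Sum = 1.9315852 × 10^11.

1.9316 × 10^11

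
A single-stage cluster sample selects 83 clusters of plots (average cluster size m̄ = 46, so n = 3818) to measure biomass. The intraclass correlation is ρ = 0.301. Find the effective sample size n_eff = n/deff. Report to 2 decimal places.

deff = 1 + (46 − 1)·0.301 = 1 + 13.545 = 14.545.
n_eff = 3818 / 14.545 = 262.50.

262.50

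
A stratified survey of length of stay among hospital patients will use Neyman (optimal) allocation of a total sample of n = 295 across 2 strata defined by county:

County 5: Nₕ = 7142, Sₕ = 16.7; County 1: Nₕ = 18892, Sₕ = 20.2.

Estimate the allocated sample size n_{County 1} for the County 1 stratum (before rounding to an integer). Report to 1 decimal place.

Neyman allocation: nₕ = n·NₕSₕ / Σⱼ NⱼSⱼ.
Σ NⱼSⱼ = 7142·16.7 + 18892·20.2 = 500889.8.
n_{County 1} = 295·18892·20.2 / 500889.8 = 224.8.

224.8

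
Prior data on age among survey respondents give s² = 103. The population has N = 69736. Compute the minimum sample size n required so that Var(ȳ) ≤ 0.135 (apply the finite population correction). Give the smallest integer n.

Without fpc, n₀ = s²/D = 103/0.135 = 762.9630.
With fpc, (1 − n/N)·s²/n ≤ D requires n ≥ n₀/(1 + n₀/N) = 762.9630/(1 + 762.9630/69736) = 754.7060.
Rounding up, n = 755.

755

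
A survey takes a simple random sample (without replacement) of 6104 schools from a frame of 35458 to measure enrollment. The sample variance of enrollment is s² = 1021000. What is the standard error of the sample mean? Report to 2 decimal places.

Under SRS without replacement, Var(ȳ) = (1 − f)·s²/n with f = n/N = 6104/35458 = 0.17214733.
Var(ȳ) = (1 − 0.17214733)·1021000/6104 = 0.82785267·167.26737 = 138.47274.
SE(ȳ) = √(138.47274) = 11.77.

11.77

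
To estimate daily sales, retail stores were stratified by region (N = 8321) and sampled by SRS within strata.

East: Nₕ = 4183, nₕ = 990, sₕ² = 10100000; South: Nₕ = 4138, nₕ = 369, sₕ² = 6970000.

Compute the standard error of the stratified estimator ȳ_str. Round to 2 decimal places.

Var(ȳ_str) = Σₕ Wₕ²(1 − fₕ)sₕ²/nₕ with Wₕ = Nₕ/N, N = 8321.
East: Wₕ = 0.50270400; term = 0.50270400²·(1 − 0.23667224)·10100000/990 = 1967.9856.
South: Wₕ = 0.49729600; term = 0.49729600²·(1 − 0.08917351)·6970000/369 = 4254.7299.
Sum = 6222.7155.
SE = √(6222.7155) = 78.88.

78.88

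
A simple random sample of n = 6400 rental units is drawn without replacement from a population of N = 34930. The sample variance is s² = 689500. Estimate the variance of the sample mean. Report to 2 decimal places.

87.99

Under SRS without replacement, Var(ȳ) = (1 − f)·s²/n with f = n/N = 6400/34930 = 0.18322359.
Var(ȳ) = (1 − 0.18322359)·689500/6400 = 0.81677641·107.73438 = 87.994896.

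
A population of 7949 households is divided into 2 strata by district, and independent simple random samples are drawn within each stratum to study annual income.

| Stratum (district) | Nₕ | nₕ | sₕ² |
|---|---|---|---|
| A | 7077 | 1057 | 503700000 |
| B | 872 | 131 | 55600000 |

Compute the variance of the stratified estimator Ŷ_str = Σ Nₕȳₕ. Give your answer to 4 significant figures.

2.058 × 10^13

Var(Ŷ_str) = Σₕ Nₕ²(1 − fₕ)sₕ²/nₕ.
A: 7077²·(1 − 1057/7077)·503700000/1057 = 2.0302179 × 10^13.
B: 872²·(1 − 131/872)·55600000/131 = 2.7424467 × 10^11.
Sum = 2.0576424 × 10^13.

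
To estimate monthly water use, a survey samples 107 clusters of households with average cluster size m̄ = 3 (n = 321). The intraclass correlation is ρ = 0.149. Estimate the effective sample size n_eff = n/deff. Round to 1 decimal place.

deff = 1 + (3 − 1)·0.149 = 1 + 0.298 = 1.298.
n_eff = 321 / 1.298 = 247.3.

247.3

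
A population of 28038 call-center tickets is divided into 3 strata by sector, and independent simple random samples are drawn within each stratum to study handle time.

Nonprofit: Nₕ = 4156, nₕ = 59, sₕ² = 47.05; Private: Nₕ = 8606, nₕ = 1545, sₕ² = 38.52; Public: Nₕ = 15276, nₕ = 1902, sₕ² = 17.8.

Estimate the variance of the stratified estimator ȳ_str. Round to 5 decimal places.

0.02163

Var(ȳ_str) = Σₕ Wₕ²(1 − fₕ)sₕ²/nₕ with Wₕ = Nₕ/N, N = 28038.
Nonprofit: Wₕ = 0.14822741; term = 0.14822741²·(1 − 0.01419634)·47.05/59 = 0.017272494.
Private: Wₕ = 0.30694058; term = 0.30694058²·(1 − 0.17952591)·38.52/1545 = 0.00192722.
Public: Wₕ = 0.54483201; term = 0.54483201²·(1 − 0.12450903)·17.8/1902 = 0.0024321278.
Sum = 0.021631842.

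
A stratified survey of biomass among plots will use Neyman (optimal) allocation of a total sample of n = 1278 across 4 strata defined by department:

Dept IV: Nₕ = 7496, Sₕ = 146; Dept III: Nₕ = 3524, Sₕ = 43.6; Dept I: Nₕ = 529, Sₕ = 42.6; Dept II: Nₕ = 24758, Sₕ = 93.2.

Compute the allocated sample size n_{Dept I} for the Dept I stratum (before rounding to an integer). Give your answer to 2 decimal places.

Neyman allocation: nₕ = n·NₕSₕ / Σⱼ NⱼSⱼ.
Σ NⱼSⱼ = 7496·146 + 3524·43.6 + 529·42.6 + 24758·93.2 = 3.5780434 × 10^6.
n_{Dept I} = 1278·529·42.6 / (3.5780434 × 10^6) = 8.05.

8.05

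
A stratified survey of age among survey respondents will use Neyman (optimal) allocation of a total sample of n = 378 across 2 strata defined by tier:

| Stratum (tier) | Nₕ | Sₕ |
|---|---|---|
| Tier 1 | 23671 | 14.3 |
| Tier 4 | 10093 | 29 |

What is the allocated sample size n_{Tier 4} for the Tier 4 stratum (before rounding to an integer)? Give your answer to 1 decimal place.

175.3

Neyman allocation: nₕ = n·NₕSₕ / Σⱼ NⱼSⱼ.
Σ NⱼSⱼ = 23671·14.3 + 10093·29 = 631192.3.
n_{Tier 4} = 378·10093·29 / 631192.3 = 175.3.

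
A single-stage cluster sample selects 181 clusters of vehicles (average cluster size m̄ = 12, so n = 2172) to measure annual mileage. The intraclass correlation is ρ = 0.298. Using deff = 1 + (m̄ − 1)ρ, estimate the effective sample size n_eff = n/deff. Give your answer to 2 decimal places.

deff = 1 + (12 − 1)·0.298 = 1 + 3.278 = 4.278.
n_eff = 2172 / 4.278 = 507.71.

507.71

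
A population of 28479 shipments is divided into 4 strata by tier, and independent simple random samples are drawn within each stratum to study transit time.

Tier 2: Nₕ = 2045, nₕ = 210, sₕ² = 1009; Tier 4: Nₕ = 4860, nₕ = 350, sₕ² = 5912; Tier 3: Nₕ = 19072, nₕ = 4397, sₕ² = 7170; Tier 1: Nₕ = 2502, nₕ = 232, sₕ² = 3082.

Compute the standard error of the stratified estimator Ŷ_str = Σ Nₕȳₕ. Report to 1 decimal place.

30333.3

Var(Ŷ_str) = Σₕ Nₕ²(1 − fₕ)sₕ²/nₕ.
Tier 2: 2045²·(1 − 210/2045)·1009/210 = 1.8030229 × 10^7.
Tier 4: 4860²·(1 − 350/4860)·5912/350 = 3.7023647 × 10^8.
Tier 3: 19072²·(1 − 4397/19072)·7170/4397 = 4.5639096 × 10^8.
Tier 1: 2502²·(1 − 232/2502)·3082/232 = 7.5449751 × 10^7.
Sum = 9.2010741 × 10^8.
SE = √(9.2010741 × 10^8) = 30333.3.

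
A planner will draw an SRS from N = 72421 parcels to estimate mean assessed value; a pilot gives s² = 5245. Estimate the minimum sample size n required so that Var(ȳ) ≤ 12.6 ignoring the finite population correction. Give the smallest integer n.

417

Without fpc, n₀ = s²/D = 5245/12.6 = 416.2698.
Rounding up, n = 417.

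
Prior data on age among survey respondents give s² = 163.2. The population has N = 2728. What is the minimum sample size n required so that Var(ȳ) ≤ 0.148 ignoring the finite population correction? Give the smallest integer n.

Without fpc, n₀ = s²/D = 163.2/0.148 = 1102.7027.
Rounding up, n = 1103.

1103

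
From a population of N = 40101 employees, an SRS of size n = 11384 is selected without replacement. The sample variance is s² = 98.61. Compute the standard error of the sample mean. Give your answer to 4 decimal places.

0.0788

Under SRS without replacement, Var(ȳ) = (1 − f)·s²/n with f = n/N = 11384/40101 = 0.28388319.
Var(ȳ) = (1 − 0.28388319)·98.61/11384 = 0.71611681·0.0086621574 = 0.0062031165.
SE(ȳ) = √(0.0062031165) = 0.0788.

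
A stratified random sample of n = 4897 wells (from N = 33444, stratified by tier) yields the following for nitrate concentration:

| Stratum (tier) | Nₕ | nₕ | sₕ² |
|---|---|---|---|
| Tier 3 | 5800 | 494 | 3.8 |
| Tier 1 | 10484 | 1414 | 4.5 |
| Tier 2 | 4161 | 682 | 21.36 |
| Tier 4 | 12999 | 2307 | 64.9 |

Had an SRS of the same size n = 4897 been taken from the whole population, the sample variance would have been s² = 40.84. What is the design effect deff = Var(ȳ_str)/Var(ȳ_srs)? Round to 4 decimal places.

Var(ȳ_str) = Σ Wₕ²(1−fₕ)sₕ²/nₕ with Wₕ = Nₕ/33444:
  Tier 3: (5800/33444)²·(1−494/5800)·3.8/494 = 2.1164863 × 10^-4
  Tier 1: (10484/33444)²·(1−1414/10484)·4.5/1414 = 2.7055837 × 10^-4
  Tier 2: (4161/33444)²·(1−682/4161)·21.36/682 = 4.0535225 × 10^-4
  Tier 4: (12999/33444)²·(1−2307/12999)·64.9/2307 = 0.0034956631
  → Var(ȳ_str) = 0.0043832224.
Var(ȳ_srs) = (1 − 4897/33444)·40.84/4897 = 0.0071186541.
deff = 0.0043832224 / 0.0071186541 = 0.6157.

0.6157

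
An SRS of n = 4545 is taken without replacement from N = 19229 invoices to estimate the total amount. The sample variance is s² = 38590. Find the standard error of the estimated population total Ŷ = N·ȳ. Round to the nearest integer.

Var(Ŷ) = N²·Var(ȳ) = N²·(1 − n/N)·s²/n.
f = 4545/19229 = 0.23636175; Var(ȳ) = 0.76363825·38590/4545 = 6.4837844.
Var(Ŷ) = 19229² · 6.4837844 = 2.3974081 × 10^9.
SE(Ŷ) = √(2.3974081 × 10^9) = 48963.

48963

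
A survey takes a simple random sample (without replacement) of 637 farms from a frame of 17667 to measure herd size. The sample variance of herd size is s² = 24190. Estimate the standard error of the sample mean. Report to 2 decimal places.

6.05

Under SRS without replacement, Var(ȳ) = (1 − f)·s²/n with f = n/N = 637/17667 = 0.03605592.
Var(ȳ) = (1 − 0.03605592)·24190/637 = 0.96394408·37.974882 = 36.605663.
SE(ȳ) = √(36.605663) = 6.05.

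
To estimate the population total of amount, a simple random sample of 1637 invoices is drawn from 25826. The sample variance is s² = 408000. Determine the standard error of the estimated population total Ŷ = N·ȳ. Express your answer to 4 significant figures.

Var(Ŷ) = N²·Var(ȳ) = N²·(1 − n/N)·s²/n.
f = 1637/25826 = 0.06338574; Var(ȳ) = 0.93661426·408000/1637 = 233.43838.
Var(Ŷ) = 25826² · 233.43838 = 1.5569926 × 10^11.
SE(Ŷ) = √(1.5569926 × 10^11) = 394600.

394600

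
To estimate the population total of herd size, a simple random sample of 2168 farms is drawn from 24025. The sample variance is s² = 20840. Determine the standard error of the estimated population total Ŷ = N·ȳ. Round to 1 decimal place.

Var(Ŷ) = N²·Var(ȳ) = N²·(1 − n/N)·s²/n.
f = 2168/24025 = 0.09023933; Var(ȳ) = 0.90976067·20840/2168 = 8.7451164.
Var(Ŷ) = 24025² · 8.7451164 = 5.0476867 × 10^9.
SE(Ŷ) = √(5.0476867 × 10^9) = 71047.1.

71047.1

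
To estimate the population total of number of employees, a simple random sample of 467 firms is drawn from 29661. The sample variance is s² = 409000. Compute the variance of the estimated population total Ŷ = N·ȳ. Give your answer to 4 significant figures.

Var(Ŷ) = N²·Var(ȳ) = N²·(1 − n/N)·s²/n.
f = 467/29661 = 0.01574458; Var(ȳ) = 0.98425542·409000/467 = 862.01385.
Var(Ŷ) = 29661² · 862.01385 = 7.5837817 × 10^11.

7.584 × 10^11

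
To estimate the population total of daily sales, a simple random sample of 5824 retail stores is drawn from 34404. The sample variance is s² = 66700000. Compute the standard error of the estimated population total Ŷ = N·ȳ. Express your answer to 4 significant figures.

Var(Ŷ) = N²·Var(ȳ) = N²·(1 − n/N)·s²/n.
f = 5824/34404 = 0.16928264; Var(ȳ) = 0.83071736·66700000/5824 = 9513.8818.
Var(Ŷ) = 34404² · 9513.8818 = 1.1260966 × 10^13.
SE(Ŷ) = √(1.1260966 × 10^13) = 3.356 × 10^6.

3.356 × 10^6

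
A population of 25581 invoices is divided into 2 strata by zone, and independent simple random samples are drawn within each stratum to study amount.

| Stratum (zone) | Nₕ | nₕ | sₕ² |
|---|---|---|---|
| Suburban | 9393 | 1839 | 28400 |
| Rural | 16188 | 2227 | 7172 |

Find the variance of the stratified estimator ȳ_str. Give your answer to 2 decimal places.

2.79

Var(ȳ_str) = Σₕ Wₕ²(1 − fₕ)sₕ²/nₕ with Wₕ = Nₕ/N, N = 25581.
Suburban: Wₕ = 0.36718658; term = 0.36718658²·(1 − 0.19578409)·28400/1839 = 1.6744912.
Rural: Wₕ = 0.63281342; term = 0.63281342²·(1 − 0.13757104)·7172/2227 = 1.1122304.
Sum = 2.7867216.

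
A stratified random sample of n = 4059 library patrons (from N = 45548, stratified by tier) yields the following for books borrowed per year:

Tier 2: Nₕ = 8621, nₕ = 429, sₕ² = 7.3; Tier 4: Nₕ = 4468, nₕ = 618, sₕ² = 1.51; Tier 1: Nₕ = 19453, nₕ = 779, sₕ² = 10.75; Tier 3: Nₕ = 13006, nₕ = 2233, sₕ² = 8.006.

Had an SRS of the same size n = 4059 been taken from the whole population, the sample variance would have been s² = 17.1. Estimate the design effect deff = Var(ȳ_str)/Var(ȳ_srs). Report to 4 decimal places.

Var(ȳ_str) = Σ Wₕ²(1−fₕ)sₕ²/nₕ with Wₕ = Nₕ/45548:
  Tier 2: (8621/45548)²·(1−429/8621)·7.3/429 = 5.7926132 × 10^-4
  Tier 4: (4468/45548)²·(1−618/4468)·1.51/618 = 2.0259268 × 10^-5
  Tier 1: (19453/45548)²·(1−779/19453)·10.75/779 = 0.0024163304
  Tier 3: (13006/45548)²·(1−2233/13006)·8.006/2233 = 2.4214118 × 10^-4
  → Var(ȳ_str) = 0.0032579922.
Var(ȳ_srs) = (1 − 4059/45548)·17.1/4059 = 0.0038374322.
deff = 0.0032579922 / 0.0038374322 = 0.8490.

0.8490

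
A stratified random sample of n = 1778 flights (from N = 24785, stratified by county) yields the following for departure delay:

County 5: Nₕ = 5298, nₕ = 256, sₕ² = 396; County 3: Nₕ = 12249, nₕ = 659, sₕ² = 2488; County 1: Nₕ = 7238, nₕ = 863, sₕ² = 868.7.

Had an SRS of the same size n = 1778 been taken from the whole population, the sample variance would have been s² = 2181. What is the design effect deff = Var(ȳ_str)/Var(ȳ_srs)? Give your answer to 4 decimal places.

0.8917

Var(ȳ_str) = Σ Wₕ²(1−fₕ)sₕ²/nₕ with Wₕ = Nₕ/24785:
  County 5: (5298/24785)²·(1−256/5298)·396/256 = 0.067265468
  County 3: (12249/24785)²·(1−659/12249)·2488/659 = 0.87251155
  County 1: (7238/24785)²·(1−863/7238)·868.7/863 = 0.075610123
  → Var(ȳ_str) = 1.0153871.
Var(ȳ_srs) = (1 − 1778/24785)·2181/1778 = 1.1386624.
deff = 1.0153871 / 1.1386624 = 0.8917.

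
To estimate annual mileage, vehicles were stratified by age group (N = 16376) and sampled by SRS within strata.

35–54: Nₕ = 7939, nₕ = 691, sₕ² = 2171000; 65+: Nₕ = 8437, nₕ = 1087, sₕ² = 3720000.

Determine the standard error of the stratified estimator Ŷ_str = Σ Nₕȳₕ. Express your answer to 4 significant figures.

626900

Var(Ŷ_str) = Σₕ Nₕ²(1 − fₕ)sₕ²/nₕ.
35–54: 7939²·(1 − 691/7939)·2171000/691 = 1.807864 × 10^11.
65+: 8437²·(1 − 1087/8437)·3720000/1087 = 2.1222121 × 10^11.
Sum = 3.9300761 × 10^11.
SE = √(3.9300761 × 10^11) = 626900.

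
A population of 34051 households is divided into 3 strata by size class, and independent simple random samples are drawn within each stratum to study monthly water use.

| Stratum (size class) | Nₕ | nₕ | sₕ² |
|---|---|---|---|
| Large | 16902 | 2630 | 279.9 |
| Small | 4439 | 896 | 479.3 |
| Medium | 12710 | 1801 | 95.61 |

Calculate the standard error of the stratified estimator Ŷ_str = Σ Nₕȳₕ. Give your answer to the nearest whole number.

6438

Var(Ŷ_str) = Σₕ Nₕ²(1 − fₕ)sₕ²/nₕ.
Large: 16902²·(1 − 2630/16902)·279.9/2630 = 2.5672614 × 10^7.
Small: 4439²·(1 − 896/4439)·479.3/896 = 8.4130935 × 10^6.
Medium: 12710²·(1 − 1801/12710)·95.61/1801 = 7.3607166 × 10^6.
Sum = 4.1446424 × 10^7.
SE = √(4.1446424 × 10^7) = 6438.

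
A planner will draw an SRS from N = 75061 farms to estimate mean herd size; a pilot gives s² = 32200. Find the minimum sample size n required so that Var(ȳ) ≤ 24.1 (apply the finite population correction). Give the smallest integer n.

1313

Without fpc, n₀ = s²/D = 32200/24.1 = 1336.0996.
With fpc, (1 − n/N)·s²/n ≤ D requires n ≥ n₀/(1 + n₀/N) = 1336.0996/(1 + 1336.0996/75061) = 1312.7327.
Rounding up, n = 1313.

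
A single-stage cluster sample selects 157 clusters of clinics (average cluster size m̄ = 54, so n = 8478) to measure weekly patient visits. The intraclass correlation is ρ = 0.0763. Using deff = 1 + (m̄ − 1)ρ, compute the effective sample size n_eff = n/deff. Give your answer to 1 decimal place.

1680.8

deff = 1 + (54 − 1)·0.0763 = 1 + 4.0439 = 5.0439.
n_eff = 8478 / 5.0439 = 1680.8.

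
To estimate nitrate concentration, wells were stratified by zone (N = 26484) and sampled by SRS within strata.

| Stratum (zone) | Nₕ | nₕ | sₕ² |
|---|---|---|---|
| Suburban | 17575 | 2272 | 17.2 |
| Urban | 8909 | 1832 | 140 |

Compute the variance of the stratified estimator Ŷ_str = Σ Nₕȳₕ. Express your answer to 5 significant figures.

6.8542 × 10^6

Var(Ŷ_str) = Σₕ Nₕ²(1 − fₕ)sₕ²/nₕ.
Suburban: 17575²·(1 − 2272/17575)·17.2/2272 = 2.0360668 × 10^6.
Urban: 8909²·(1 − 1832/8909)·140/1832 = 4.8181545 × 10^6.
Sum = 6.8542213 × 10^6.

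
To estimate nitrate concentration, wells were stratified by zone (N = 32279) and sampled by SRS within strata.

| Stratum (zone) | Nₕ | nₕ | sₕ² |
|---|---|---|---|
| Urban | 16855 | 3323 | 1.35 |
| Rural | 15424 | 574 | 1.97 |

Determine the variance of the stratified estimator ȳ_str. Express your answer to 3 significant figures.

8.43 × 10^-4

Var(ȳ_str) = Σₕ Wₕ²(1 − fₕ)sₕ²/nₕ with Wₕ = Nₕ/N, N = 32279.
Urban: Wₕ = 0.52216611; term = 0.52216611²·(1 − 0.19715218)·1.35/3323 = 8.8931175 × 10^-5.
Rural: Wₕ = 0.47783389; term = 0.47783389²·(1 − 0.03721473)·1.97/574 = 7.544625 × 10^-4.
Sum = 8.4339368 × 10^-4.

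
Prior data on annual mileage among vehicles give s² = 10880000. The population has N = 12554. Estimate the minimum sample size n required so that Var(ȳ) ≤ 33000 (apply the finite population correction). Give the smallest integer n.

322

Without fpc, n₀ = s²/D = 10880000/33000 = 329.6970.
With fpc, (1 − n/N)·s²/n ≤ D requires n ≥ n₀/(1 + n₀/N) = 329.6970/(1 + 329.6970/12554) = 321.2600.
Rounding up, n = 322.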